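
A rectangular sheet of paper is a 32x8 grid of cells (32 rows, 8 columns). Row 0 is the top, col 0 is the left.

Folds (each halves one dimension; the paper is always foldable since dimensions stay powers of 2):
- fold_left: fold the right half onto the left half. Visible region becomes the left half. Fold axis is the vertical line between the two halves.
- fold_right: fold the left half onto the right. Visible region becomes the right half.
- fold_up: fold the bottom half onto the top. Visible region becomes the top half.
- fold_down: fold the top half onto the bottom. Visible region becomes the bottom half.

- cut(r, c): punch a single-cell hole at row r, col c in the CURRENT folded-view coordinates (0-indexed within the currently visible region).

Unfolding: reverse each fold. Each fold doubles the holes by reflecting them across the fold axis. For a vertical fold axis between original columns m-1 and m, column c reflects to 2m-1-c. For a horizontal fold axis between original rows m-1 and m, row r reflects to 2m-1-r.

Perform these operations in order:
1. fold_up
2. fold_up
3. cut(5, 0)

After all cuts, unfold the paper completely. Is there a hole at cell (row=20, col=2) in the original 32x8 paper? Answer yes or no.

Op 1 fold_up: fold axis h@16; visible region now rows[0,16) x cols[0,8) = 16x8
Op 2 fold_up: fold axis h@8; visible region now rows[0,8) x cols[0,8) = 8x8
Op 3 cut(5, 0): punch at orig (5,0); cuts so far [(5, 0)]; region rows[0,8) x cols[0,8) = 8x8
Unfold 1 (reflect across h@8): 2 holes -> [(5, 0), (10, 0)]
Unfold 2 (reflect across h@16): 4 holes -> [(5, 0), (10, 0), (21, 0), (26, 0)]
Holes: [(5, 0), (10, 0), (21, 0), (26, 0)]

Answer: no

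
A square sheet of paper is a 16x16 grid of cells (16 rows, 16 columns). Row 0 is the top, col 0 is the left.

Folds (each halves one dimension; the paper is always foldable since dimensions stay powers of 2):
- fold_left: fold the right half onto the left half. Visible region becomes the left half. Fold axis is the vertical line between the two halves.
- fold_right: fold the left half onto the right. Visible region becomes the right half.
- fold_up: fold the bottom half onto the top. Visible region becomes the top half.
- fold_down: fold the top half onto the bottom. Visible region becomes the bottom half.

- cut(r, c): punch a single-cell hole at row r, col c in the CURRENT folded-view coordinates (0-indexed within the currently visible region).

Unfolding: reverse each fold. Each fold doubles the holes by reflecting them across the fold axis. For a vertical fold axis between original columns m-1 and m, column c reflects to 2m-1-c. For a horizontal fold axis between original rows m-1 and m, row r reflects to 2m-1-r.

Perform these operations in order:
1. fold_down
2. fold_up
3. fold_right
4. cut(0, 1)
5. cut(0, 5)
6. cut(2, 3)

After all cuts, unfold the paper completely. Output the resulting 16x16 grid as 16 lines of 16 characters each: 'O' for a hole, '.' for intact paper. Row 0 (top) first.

Op 1 fold_down: fold axis h@8; visible region now rows[8,16) x cols[0,16) = 8x16
Op 2 fold_up: fold axis h@12; visible region now rows[8,12) x cols[0,16) = 4x16
Op 3 fold_right: fold axis v@8; visible region now rows[8,12) x cols[8,16) = 4x8
Op 4 cut(0, 1): punch at orig (8,9); cuts so far [(8, 9)]; region rows[8,12) x cols[8,16) = 4x8
Op 5 cut(0, 5): punch at orig (8,13); cuts so far [(8, 9), (8, 13)]; region rows[8,12) x cols[8,16) = 4x8
Op 6 cut(2, 3): punch at orig (10,11); cuts so far [(8, 9), (8, 13), (10, 11)]; region rows[8,12) x cols[8,16) = 4x8
Unfold 1 (reflect across v@8): 6 holes -> [(8, 2), (8, 6), (8, 9), (8, 13), (10, 4), (10, 11)]
Unfold 2 (reflect across h@12): 12 holes -> [(8, 2), (8, 6), (8, 9), (8, 13), (10, 4), (10, 11), (13, 4), (13, 11), (15, 2), (15, 6), (15, 9), (15, 13)]
Unfold 3 (reflect across h@8): 24 holes -> [(0, 2), (0, 6), (0, 9), (0, 13), (2, 4), (2, 11), (5, 4), (5, 11), (7, 2), (7, 6), (7, 9), (7, 13), (8, 2), (8, 6), (8, 9), (8, 13), (10, 4), (10, 11), (13, 4), (13, 11), (15, 2), (15, 6), (15, 9), (15, 13)]

Answer: ..O...O..O...O..
................
....O......O....
................
................
....O......O....
................
..O...O..O...O..
..O...O..O...O..
................
....O......O....
................
................
....O......O....
................
..O...O..O...O..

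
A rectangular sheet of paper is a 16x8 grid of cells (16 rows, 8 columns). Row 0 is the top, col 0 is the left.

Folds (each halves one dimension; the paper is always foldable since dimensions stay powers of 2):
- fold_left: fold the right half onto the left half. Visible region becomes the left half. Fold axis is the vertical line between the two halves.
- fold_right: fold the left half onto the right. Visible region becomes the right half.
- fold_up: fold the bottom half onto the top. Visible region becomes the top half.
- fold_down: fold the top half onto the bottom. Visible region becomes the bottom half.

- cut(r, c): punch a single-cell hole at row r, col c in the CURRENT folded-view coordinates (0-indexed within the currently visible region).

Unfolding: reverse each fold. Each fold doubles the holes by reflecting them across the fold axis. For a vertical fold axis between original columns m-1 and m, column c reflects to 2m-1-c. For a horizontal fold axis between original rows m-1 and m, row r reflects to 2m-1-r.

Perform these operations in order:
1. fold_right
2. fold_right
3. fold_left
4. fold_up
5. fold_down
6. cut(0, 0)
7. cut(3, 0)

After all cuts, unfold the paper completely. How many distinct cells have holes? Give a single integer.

Op 1 fold_right: fold axis v@4; visible region now rows[0,16) x cols[4,8) = 16x4
Op 2 fold_right: fold axis v@6; visible region now rows[0,16) x cols[6,8) = 16x2
Op 3 fold_left: fold axis v@7; visible region now rows[0,16) x cols[6,7) = 16x1
Op 4 fold_up: fold axis h@8; visible region now rows[0,8) x cols[6,7) = 8x1
Op 5 fold_down: fold axis h@4; visible region now rows[4,8) x cols[6,7) = 4x1
Op 6 cut(0, 0): punch at orig (4,6); cuts so far [(4, 6)]; region rows[4,8) x cols[6,7) = 4x1
Op 7 cut(3, 0): punch at orig (7,6); cuts so far [(4, 6), (7, 6)]; region rows[4,8) x cols[6,7) = 4x1
Unfold 1 (reflect across h@4): 4 holes -> [(0, 6), (3, 6), (4, 6), (7, 6)]
Unfold 2 (reflect across h@8): 8 holes -> [(0, 6), (3, 6), (4, 6), (7, 6), (8, 6), (11, 6), (12, 6), (15, 6)]
Unfold 3 (reflect across v@7): 16 holes -> [(0, 6), (0, 7), (3, 6), (3, 7), (4, 6), (4, 7), (7, 6), (7, 7), (8, 6), (8, 7), (11, 6), (11, 7), (12, 6), (12, 7), (15, 6), (15, 7)]
Unfold 4 (reflect across v@6): 32 holes -> [(0, 4), (0, 5), (0, 6), (0, 7), (3, 4), (3, 5), (3, 6), (3, 7), (4, 4), (4, 5), (4, 6), (4, 7), (7, 4), (7, 5), (7, 6), (7, 7), (8, 4), (8, 5), (8, 6), (8, 7), (11, 4), (11, 5), (11, 6), (11, 7), (12, 4), (12, 5), (12, 6), (12, 7), (15, 4), (15, 5), (15, 6), (15, 7)]
Unfold 5 (reflect across v@4): 64 holes -> [(0, 0), (0, 1), (0, 2), (0, 3), (0, 4), (0, 5), (0, 6), (0, 7), (3, 0), (3, 1), (3, 2), (3, 3), (3, 4), (3, 5), (3, 6), (3, 7), (4, 0), (4, 1), (4, 2), (4, 3), (4, 4), (4, 5), (4, 6), (4, 7), (7, 0), (7, 1), (7, 2), (7, 3), (7, 4), (7, 5), (7, 6), (7, 7), (8, 0), (8, 1), (8, 2), (8, 3), (8, 4), (8, 5), (8, 6), (8, 7), (11, 0), (11, 1), (11, 2), (11, 3), (11, 4), (11, 5), (11, 6), (11, 7), (12, 0), (12, 1), (12, 2), (12, 3), (12, 4), (12, 5), (12, 6), (12, 7), (15, 0), (15, 1), (15, 2), (15, 3), (15, 4), (15, 5), (15, 6), (15, 7)]

Answer: 64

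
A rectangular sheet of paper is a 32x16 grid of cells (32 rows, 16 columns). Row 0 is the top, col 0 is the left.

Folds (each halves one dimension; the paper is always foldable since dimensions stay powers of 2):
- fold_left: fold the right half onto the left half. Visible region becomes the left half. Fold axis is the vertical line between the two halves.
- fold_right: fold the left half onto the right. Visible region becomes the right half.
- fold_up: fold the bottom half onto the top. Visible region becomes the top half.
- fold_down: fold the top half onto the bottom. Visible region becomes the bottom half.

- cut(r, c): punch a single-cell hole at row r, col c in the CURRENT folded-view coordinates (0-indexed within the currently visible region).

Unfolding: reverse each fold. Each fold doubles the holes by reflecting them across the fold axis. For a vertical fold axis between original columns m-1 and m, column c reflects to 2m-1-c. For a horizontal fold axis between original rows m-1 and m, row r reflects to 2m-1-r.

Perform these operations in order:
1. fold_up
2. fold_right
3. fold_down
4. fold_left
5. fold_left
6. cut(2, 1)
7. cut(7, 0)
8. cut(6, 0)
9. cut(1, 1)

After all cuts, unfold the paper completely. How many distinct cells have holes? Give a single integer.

Answer: 128

Derivation:
Op 1 fold_up: fold axis h@16; visible region now rows[0,16) x cols[0,16) = 16x16
Op 2 fold_right: fold axis v@8; visible region now rows[0,16) x cols[8,16) = 16x8
Op 3 fold_down: fold axis h@8; visible region now rows[8,16) x cols[8,16) = 8x8
Op 4 fold_left: fold axis v@12; visible region now rows[8,16) x cols[8,12) = 8x4
Op 5 fold_left: fold axis v@10; visible region now rows[8,16) x cols[8,10) = 8x2
Op 6 cut(2, 1): punch at orig (10,9); cuts so far [(10, 9)]; region rows[8,16) x cols[8,10) = 8x2
Op 7 cut(7, 0): punch at orig (15,8); cuts so far [(10, 9), (15, 8)]; region rows[8,16) x cols[8,10) = 8x2
Op 8 cut(6, 0): punch at orig (14,8); cuts so far [(10, 9), (14, 8), (15, 8)]; region rows[8,16) x cols[8,10) = 8x2
Op 9 cut(1, 1): punch at orig (9,9); cuts so far [(9, 9), (10, 9), (14, 8), (15, 8)]; region rows[8,16) x cols[8,10) = 8x2
Unfold 1 (reflect across v@10): 8 holes -> [(9, 9), (9, 10), (10, 9), (10, 10), (14, 8), (14, 11), (15, 8), (15, 11)]
Unfold 2 (reflect across v@12): 16 holes -> [(9, 9), (9, 10), (9, 13), (9, 14), (10, 9), (10, 10), (10, 13), (10, 14), (14, 8), (14, 11), (14, 12), (14, 15), (15, 8), (15, 11), (15, 12), (15, 15)]
Unfold 3 (reflect across h@8): 32 holes -> [(0, 8), (0, 11), (0, 12), (0, 15), (1, 8), (1, 11), (1, 12), (1, 15), (5, 9), (5, 10), (5, 13), (5, 14), (6, 9), (6, 10), (6, 13), (6, 14), (9, 9), (9, 10), (9, 13), (9, 14), (10, 9), (10, 10), (10, 13), (10, 14), (14, 8), (14, 11), (14, 12), (14, 15), (15, 8), (15, 11), (15, 12), (15, 15)]
Unfold 4 (reflect across v@8): 64 holes -> [(0, 0), (0, 3), (0, 4), (0, 7), (0, 8), (0, 11), (0, 12), (0, 15), (1, 0), (1, 3), (1, 4), (1, 7), (1, 8), (1, 11), (1, 12), (1, 15), (5, 1), (5, 2), (5, 5), (5, 6), (5, 9), (5, 10), (5, 13), (5, 14), (6, 1), (6, 2), (6, 5), (6, 6), (6, 9), (6, 10), (6, 13), (6, 14), (9, 1), (9, 2), (9, 5), (9, 6), (9, 9), (9, 10), (9, 13), (9, 14), (10, 1), (10, 2), (10, 5), (10, 6), (10, 9), (10, 10), (10, 13), (10, 14), (14, 0), (14, 3), (14, 4), (14, 7), (14, 8), (14, 11), (14, 12), (14, 15), (15, 0), (15, 3), (15, 4), (15, 7), (15, 8), (15, 11), (15, 12), (15, 15)]
Unfold 5 (reflect across h@16): 128 holes -> [(0, 0), (0, 3), (0, 4), (0, 7), (0, 8), (0, 11), (0, 12), (0, 15), (1, 0), (1, 3), (1, 4), (1, 7), (1, 8), (1, 11), (1, 12), (1, 15), (5, 1), (5, 2), (5, 5), (5, 6), (5, 9), (5, 10), (5, 13), (5, 14), (6, 1), (6, 2), (6, 5), (6, 6), (6, 9), (6, 10), (6, 13), (6, 14), (9, 1), (9, 2), (9, 5), (9, 6), (9, 9), (9, 10), (9, 13), (9, 14), (10, 1), (10, 2), (10, 5), (10, 6), (10, 9), (10, 10), (10, 13), (10, 14), (14, 0), (14, 3), (14, 4), (14, 7), (14, 8), (14, 11), (14, 12), (14, 15), (15, 0), (15, 3), (15, 4), (15, 7), (15, 8), (15, 11), (15, 12), (15, 15), (16, 0), (16, 3), (16, 4), (16, 7), (16, 8), (16, 11), (16, 12), (16, 15), (17, 0), (17, 3), (17, 4), (17, 7), (17, 8), (17, 11), (17, 12), (17, 15), (21, 1), (21, 2), (21, 5), (21, 6), (21, 9), (21, 10), (21, 13), (21, 14), (22, 1), (22, 2), (22, 5), (22, 6), (22, 9), (22, 10), (22, 13), (22, 14), (25, 1), (25, 2), (25, 5), (25, 6), (25, 9), (25, 10), (25, 13), (25, 14), (26, 1), (26, 2), (26, 5), (26, 6), (26, 9), (26, 10), (26, 13), (26, 14), (30, 0), (30, 3), (30, 4), (30, 7), (30, 8), (30, 11), (30, 12), (30, 15), (31, 0), (31, 3), (31, 4), (31, 7), (31, 8), (31, 11), (31, 12), (31, 15)]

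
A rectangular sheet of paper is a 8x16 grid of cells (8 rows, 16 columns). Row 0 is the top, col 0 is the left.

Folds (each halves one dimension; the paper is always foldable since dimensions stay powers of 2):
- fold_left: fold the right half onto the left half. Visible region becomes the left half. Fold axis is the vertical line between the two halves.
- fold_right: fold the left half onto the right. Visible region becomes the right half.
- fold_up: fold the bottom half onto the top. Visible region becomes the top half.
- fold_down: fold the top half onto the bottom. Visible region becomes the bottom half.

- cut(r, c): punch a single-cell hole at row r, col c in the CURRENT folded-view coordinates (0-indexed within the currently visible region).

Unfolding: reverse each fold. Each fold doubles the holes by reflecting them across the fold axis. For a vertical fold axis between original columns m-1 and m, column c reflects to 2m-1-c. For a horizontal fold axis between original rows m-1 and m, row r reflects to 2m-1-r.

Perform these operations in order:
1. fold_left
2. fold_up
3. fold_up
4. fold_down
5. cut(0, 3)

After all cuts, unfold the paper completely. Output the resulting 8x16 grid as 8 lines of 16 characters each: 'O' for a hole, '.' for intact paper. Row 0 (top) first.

Answer: ...O........O...
...O........O...
...O........O...
...O........O...
...O........O...
...O........O...
...O........O...
...O........O...

Derivation:
Op 1 fold_left: fold axis v@8; visible region now rows[0,8) x cols[0,8) = 8x8
Op 2 fold_up: fold axis h@4; visible region now rows[0,4) x cols[0,8) = 4x8
Op 3 fold_up: fold axis h@2; visible region now rows[0,2) x cols[0,8) = 2x8
Op 4 fold_down: fold axis h@1; visible region now rows[1,2) x cols[0,8) = 1x8
Op 5 cut(0, 3): punch at orig (1,3); cuts so far [(1, 3)]; region rows[1,2) x cols[0,8) = 1x8
Unfold 1 (reflect across h@1): 2 holes -> [(0, 3), (1, 3)]
Unfold 2 (reflect across h@2): 4 holes -> [(0, 3), (1, 3), (2, 3), (3, 3)]
Unfold 3 (reflect across h@4): 8 holes -> [(0, 3), (1, 3), (2, 3), (3, 3), (4, 3), (5, 3), (6, 3), (7, 3)]
Unfold 4 (reflect across v@8): 16 holes -> [(0, 3), (0, 12), (1, 3), (1, 12), (2, 3), (2, 12), (3, 3), (3, 12), (4, 3), (4, 12), (5, 3), (5, 12), (6, 3), (6, 12), (7, 3), (7, 12)]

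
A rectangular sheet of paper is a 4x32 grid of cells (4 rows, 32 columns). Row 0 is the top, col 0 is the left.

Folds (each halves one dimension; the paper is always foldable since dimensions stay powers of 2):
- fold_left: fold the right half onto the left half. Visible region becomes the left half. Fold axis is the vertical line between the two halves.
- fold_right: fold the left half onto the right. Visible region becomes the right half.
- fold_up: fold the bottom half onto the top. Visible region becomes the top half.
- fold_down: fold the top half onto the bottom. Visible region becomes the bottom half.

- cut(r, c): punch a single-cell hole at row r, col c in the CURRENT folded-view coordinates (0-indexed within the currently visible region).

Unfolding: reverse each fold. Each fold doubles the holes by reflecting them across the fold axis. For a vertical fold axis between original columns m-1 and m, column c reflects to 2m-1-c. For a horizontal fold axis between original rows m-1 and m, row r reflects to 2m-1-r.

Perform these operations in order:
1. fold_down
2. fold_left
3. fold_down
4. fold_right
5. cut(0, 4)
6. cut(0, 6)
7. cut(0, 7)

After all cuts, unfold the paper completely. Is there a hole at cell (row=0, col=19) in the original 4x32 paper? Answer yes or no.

Answer: yes

Derivation:
Op 1 fold_down: fold axis h@2; visible region now rows[2,4) x cols[0,32) = 2x32
Op 2 fold_left: fold axis v@16; visible region now rows[2,4) x cols[0,16) = 2x16
Op 3 fold_down: fold axis h@3; visible region now rows[3,4) x cols[0,16) = 1x16
Op 4 fold_right: fold axis v@8; visible region now rows[3,4) x cols[8,16) = 1x8
Op 5 cut(0, 4): punch at orig (3,12); cuts so far [(3, 12)]; region rows[3,4) x cols[8,16) = 1x8
Op 6 cut(0, 6): punch at orig (3,14); cuts so far [(3, 12), (3, 14)]; region rows[3,4) x cols[8,16) = 1x8
Op 7 cut(0, 7): punch at orig (3,15); cuts so far [(3, 12), (3, 14), (3, 15)]; region rows[3,4) x cols[8,16) = 1x8
Unfold 1 (reflect across v@8): 6 holes -> [(3, 0), (3, 1), (3, 3), (3, 12), (3, 14), (3, 15)]
Unfold 2 (reflect across h@3): 12 holes -> [(2, 0), (2, 1), (2, 3), (2, 12), (2, 14), (2, 15), (3, 0), (3, 1), (3, 3), (3, 12), (3, 14), (3, 15)]
Unfold 3 (reflect across v@16): 24 holes -> [(2, 0), (2, 1), (2, 3), (2, 12), (2, 14), (2, 15), (2, 16), (2, 17), (2, 19), (2, 28), (2, 30), (2, 31), (3, 0), (3, 1), (3, 3), (3, 12), (3, 14), (3, 15), (3, 16), (3, 17), (3, 19), (3, 28), (3, 30), (3, 31)]
Unfold 4 (reflect across h@2): 48 holes -> [(0, 0), (0, 1), (0, 3), (0, 12), (0, 14), (0, 15), (0, 16), (0, 17), (0, 19), (0, 28), (0, 30), (0, 31), (1, 0), (1, 1), (1, 3), (1, 12), (1, 14), (1, 15), (1, 16), (1, 17), (1, 19), (1, 28), (1, 30), (1, 31), (2, 0), (2, 1), (2, 3), (2, 12), (2, 14), (2, 15), (2, 16), (2, 17), (2, 19), (2, 28), (2, 30), (2, 31), (3, 0), (3, 1), (3, 3), (3, 12), (3, 14), (3, 15), (3, 16), (3, 17), (3, 19), (3, 28), (3, 30), (3, 31)]
Holes: [(0, 0), (0, 1), (0, 3), (0, 12), (0, 14), (0, 15), (0, 16), (0, 17), (0, 19), (0, 28), (0, 30), (0, 31), (1, 0), (1, 1), (1, 3), (1, 12), (1, 14), (1, 15), (1, 16), (1, 17), (1, 19), (1, 28), (1, 30), (1, 31), (2, 0), (2, 1), (2, 3), (2, 12), (2, 14), (2, 15), (2, 16), (2, 17), (2, 19), (2, 28), (2, 30), (2, 31), (3, 0), (3, 1), (3, 3), (3, 12), (3, 14), (3, 15), (3, 16), (3, 17), (3, 19), (3, 28), (3, 30), (3, 31)]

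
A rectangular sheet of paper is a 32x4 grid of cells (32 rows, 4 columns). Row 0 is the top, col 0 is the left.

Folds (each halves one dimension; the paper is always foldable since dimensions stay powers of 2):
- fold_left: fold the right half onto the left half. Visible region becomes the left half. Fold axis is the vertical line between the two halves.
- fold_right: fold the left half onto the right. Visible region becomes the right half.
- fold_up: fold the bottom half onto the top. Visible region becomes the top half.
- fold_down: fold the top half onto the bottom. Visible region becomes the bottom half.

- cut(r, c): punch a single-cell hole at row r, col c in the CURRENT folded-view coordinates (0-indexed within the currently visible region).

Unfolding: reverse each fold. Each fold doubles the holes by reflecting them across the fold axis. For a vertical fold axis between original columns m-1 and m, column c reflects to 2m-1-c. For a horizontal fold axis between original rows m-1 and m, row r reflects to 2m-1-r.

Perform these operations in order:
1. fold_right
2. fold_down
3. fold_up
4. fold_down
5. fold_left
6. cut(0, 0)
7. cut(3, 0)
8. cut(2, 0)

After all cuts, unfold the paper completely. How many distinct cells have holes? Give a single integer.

Op 1 fold_right: fold axis v@2; visible region now rows[0,32) x cols[2,4) = 32x2
Op 2 fold_down: fold axis h@16; visible region now rows[16,32) x cols[2,4) = 16x2
Op 3 fold_up: fold axis h@24; visible region now rows[16,24) x cols[2,4) = 8x2
Op 4 fold_down: fold axis h@20; visible region now rows[20,24) x cols[2,4) = 4x2
Op 5 fold_left: fold axis v@3; visible region now rows[20,24) x cols[2,3) = 4x1
Op 6 cut(0, 0): punch at orig (20,2); cuts so far [(20, 2)]; region rows[20,24) x cols[2,3) = 4x1
Op 7 cut(3, 0): punch at orig (23,2); cuts so far [(20, 2), (23, 2)]; region rows[20,24) x cols[2,3) = 4x1
Op 8 cut(2, 0): punch at orig (22,2); cuts so far [(20, 2), (22, 2), (23, 2)]; region rows[20,24) x cols[2,3) = 4x1
Unfold 1 (reflect across v@3): 6 holes -> [(20, 2), (20, 3), (22, 2), (22, 3), (23, 2), (23, 3)]
Unfold 2 (reflect across h@20): 12 holes -> [(16, 2), (16, 3), (17, 2), (17, 3), (19, 2), (19, 3), (20, 2), (20, 3), (22, 2), (22, 3), (23, 2), (23, 3)]
Unfold 3 (reflect across h@24): 24 holes -> [(16, 2), (16, 3), (17, 2), (17, 3), (19, 2), (19, 3), (20, 2), (20, 3), (22, 2), (22, 3), (23, 2), (23, 3), (24, 2), (24, 3), (25, 2), (25, 3), (27, 2), (27, 3), (28, 2), (28, 3), (30, 2), (30, 3), (31, 2), (31, 3)]
Unfold 4 (reflect across h@16): 48 holes -> [(0, 2), (0, 3), (1, 2), (1, 3), (3, 2), (3, 3), (4, 2), (4, 3), (6, 2), (6, 3), (7, 2), (7, 3), (8, 2), (8, 3), (9, 2), (9, 3), (11, 2), (11, 3), (12, 2), (12, 3), (14, 2), (14, 3), (15, 2), (15, 3), (16, 2), (16, 3), (17, 2), (17, 3), (19, 2), (19, 3), (20, 2), (20, 3), (22, 2), (22, 3), (23, 2), (23, 3), (24, 2), (24, 3), (25, 2), (25, 3), (27, 2), (27, 3), (28, 2), (28, 3), (30, 2), (30, 3), (31, 2), (31, 3)]
Unfold 5 (reflect across v@2): 96 holes -> [(0, 0), (0, 1), (0, 2), (0, 3), (1, 0), (1, 1), (1, 2), (1, 3), (3, 0), (3, 1), (3, 2), (3, 3), (4, 0), (4, 1), (4, 2), (4, 3), (6, 0), (6, 1), (6, 2), (6, 3), (7, 0), (7, 1), (7, 2), (7, 3), (8, 0), (8, 1), (8, 2), (8, 3), (9, 0), (9, 1), (9, 2), (9, 3), (11, 0), (11, 1), (11, 2), (11, 3), (12, 0), (12, 1), (12, 2), (12, 3), (14, 0), (14, 1), (14, 2), (14, 3), (15, 0), (15, 1), (15, 2), (15, 3), (16, 0), (16, 1), (16, 2), (16, 3), (17, 0), (17, 1), (17, 2), (17, 3), (19, 0), (19, 1), (19, 2), (19, 3), (20, 0), (20, 1), (20, 2), (20, 3), (22, 0), (22, 1), (22, 2), (22, 3), (23, 0), (23, 1), (23, 2), (23, 3), (24, 0), (24, 1), (24, 2), (24, 3), (25, 0), (25, 1), (25, 2), (25, 3), (27, 0), (27, 1), (27, 2), (27, 3), (28, 0), (28, 1), (28, 2), (28, 3), (30, 0), (30, 1), (30, 2), (30, 3), (31, 0), (31, 1), (31, 2), (31, 3)]

Answer: 96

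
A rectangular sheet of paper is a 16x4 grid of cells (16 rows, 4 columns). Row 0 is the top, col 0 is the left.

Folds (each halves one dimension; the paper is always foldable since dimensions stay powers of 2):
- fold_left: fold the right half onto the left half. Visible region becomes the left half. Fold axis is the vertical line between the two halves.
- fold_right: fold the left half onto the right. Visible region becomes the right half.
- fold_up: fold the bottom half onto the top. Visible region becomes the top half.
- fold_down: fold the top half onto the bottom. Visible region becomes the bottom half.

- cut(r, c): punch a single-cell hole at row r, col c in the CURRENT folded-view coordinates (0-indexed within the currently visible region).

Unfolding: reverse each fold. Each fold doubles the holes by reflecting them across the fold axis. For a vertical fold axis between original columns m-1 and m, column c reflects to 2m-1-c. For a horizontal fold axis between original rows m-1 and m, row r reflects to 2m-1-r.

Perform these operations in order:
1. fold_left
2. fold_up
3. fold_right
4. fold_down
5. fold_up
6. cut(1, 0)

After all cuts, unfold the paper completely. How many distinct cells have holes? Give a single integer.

Op 1 fold_left: fold axis v@2; visible region now rows[0,16) x cols[0,2) = 16x2
Op 2 fold_up: fold axis h@8; visible region now rows[0,8) x cols[0,2) = 8x2
Op 3 fold_right: fold axis v@1; visible region now rows[0,8) x cols[1,2) = 8x1
Op 4 fold_down: fold axis h@4; visible region now rows[4,8) x cols[1,2) = 4x1
Op 5 fold_up: fold axis h@6; visible region now rows[4,6) x cols[1,2) = 2x1
Op 6 cut(1, 0): punch at orig (5,1); cuts so far [(5, 1)]; region rows[4,6) x cols[1,2) = 2x1
Unfold 1 (reflect across h@6): 2 holes -> [(5, 1), (6, 1)]
Unfold 2 (reflect across h@4): 4 holes -> [(1, 1), (2, 1), (5, 1), (6, 1)]
Unfold 3 (reflect across v@1): 8 holes -> [(1, 0), (1, 1), (2, 0), (2, 1), (5, 0), (5, 1), (6, 0), (6, 1)]
Unfold 4 (reflect across h@8): 16 holes -> [(1, 0), (1, 1), (2, 0), (2, 1), (5, 0), (5, 1), (6, 0), (6, 1), (9, 0), (9, 1), (10, 0), (10, 1), (13, 0), (13, 1), (14, 0), (14, 1)]
Unfold 5 (reflect across v@2): 32 holes -> [(1, 0), (1, 1), (1, 2), (1, 3), (2, 0), (2, 1), (2, 2), (2, 3), (5, 0), (5, 1), (5, 2), (5, 3), (6, 0), (6, 1), (6, 2), (6, 3), (9, 0), (9, 1), (9, 2), (9, 3), (10, 0), (10, 1), (10, 2), (10, 3), (13, 0), (13, 1), (13, 2), (13, 3), (14, 0), (14, 1), (14, 2), (14, 3)]

Answer: 32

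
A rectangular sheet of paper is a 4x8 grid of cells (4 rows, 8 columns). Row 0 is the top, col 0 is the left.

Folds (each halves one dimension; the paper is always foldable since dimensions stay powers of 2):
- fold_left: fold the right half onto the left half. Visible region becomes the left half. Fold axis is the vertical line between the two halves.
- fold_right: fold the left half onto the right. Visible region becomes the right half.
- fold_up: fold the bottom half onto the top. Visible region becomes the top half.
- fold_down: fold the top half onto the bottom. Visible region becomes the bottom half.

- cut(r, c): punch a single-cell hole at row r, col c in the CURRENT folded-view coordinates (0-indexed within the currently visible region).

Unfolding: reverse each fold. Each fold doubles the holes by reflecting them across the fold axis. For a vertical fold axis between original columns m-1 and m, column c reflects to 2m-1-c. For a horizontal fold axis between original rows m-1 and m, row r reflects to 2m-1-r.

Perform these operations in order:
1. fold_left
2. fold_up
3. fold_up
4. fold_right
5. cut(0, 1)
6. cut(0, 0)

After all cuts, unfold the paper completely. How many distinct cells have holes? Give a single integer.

Answer: 32

Derivation:
Op 1 fold_left: fold axis v@4; visible region now rows[0,4) x cols[0,4) = 4x4
Op 2 fold_up: fold axis h@2; visible region now rows[0,2) x cols[0,4) = 2x4
Op 3 fold_up: fold axis h@1; visible region now rows[0,1) x cols[0,4) = 1x4
Op 4 fold_right: fold axis v@2; visible region now rows[0,1) x cols[2,4) = 1x2
Op 5 cut(0, 1): punch at orig (0,3); cuts so far [(0, 3)]; region rows[0,1) x cols[2,4) = 1x2
Op 6 cut(0, 0): punch at orig (0,2); cuts so far [(0, 2), (0, 3)]; region rows[0,1) x cols[2,4) = 1x2
Unfold 1 (reflect across v@2): 4 holes -> [(0, 0), (0, 1), (0, 2), (0, 3)]
Unfold 2 (reflect across h@1): 8 holes -> [(0, 0), (0, 1), (0, 2), (0, 3), (1, 0), (1, 1), (1, 2), (1, 3)]
Unfold 3 (reflect across h@2): 16 holes -> [(0, 0), (0, 1), (0, 2), (0, 3), (1, 0), (1, 1), (1, 2), (1, 3), (2, 0), (2, 1), (2, 2), (2, 3), (3, 0), (3, 1), (3, 2), (3, 3)]
Unfold 4 (reflect across v@4): 32 holes -> [(0, 0), (0, 1), (0, 2), (0, 3), (0, 4), (0, 5), (0, 6), (0, 7), (1, 0), (1, 1), (1, 2), (1, 3), (1, 4), (1, 5), (1, 6), (1, 7), (2, 0), (2, 1), (2, 2), (2, 3), (2, 4), (2, 5), (2, 6), (2, 7), (3, 0), (3, 1), (3, 2), (3, 3), (3, 4), (3, 5), (3, 6), (3, 7)]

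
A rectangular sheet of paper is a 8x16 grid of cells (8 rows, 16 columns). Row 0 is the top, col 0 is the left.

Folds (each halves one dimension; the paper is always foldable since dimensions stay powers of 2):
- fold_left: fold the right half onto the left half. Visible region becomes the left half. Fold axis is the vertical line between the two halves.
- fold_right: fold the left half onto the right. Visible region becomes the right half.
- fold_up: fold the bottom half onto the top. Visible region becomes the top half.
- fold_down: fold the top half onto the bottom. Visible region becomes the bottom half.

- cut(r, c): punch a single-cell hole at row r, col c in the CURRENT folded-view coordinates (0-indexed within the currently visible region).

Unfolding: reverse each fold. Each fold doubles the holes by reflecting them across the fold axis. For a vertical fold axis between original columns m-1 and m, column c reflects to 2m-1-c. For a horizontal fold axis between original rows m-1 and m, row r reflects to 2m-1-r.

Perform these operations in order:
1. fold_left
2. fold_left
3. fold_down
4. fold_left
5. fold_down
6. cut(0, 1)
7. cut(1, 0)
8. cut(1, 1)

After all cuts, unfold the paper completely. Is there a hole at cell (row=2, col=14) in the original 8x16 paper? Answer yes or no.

Answer: yes

Derivation:
Op 1 fold_left: fold axis v@8; visible region now rows[0,8) x cols[0,8) = 8x8
Op 2 fold_left: fold axis v@4; visible region now rows[0,8) x cols[0,4) = 8x4
Op 3 fold_down: fold axis h@4; visible region now rows[4,8) x cols[0,4) = 4x4
Op 4 fold_left: fold axis v@2; visible region now rows[4,8) x cols[0,2) = 4x2
Op 5 fold_down: fold axis h@6; visible region now rows[6,8) x cols[0,2) = 2x2
Op 6 cut(0, 1): punch at orig (6,1); cuts so far [(6, 1)]; region rows[6,8) x cols[0,2) = 2x2
Op 7 cut(1, 0): punch at orig (7,0); cuts so far [(6, 1), (7, 0)]; region rows[6,8) x cols[0,2) = 2x2
Op 8 cut(1, 1): punch at orig (7,1); cuts so far [(6, 1), (7, 0), (7, 1)]; region rows[6,8) x cols[0,2) = 2x2
Unfold 1 (reflect across h@6): 6 holes -> [(4, 0), (4, 1), (5, 1), (6, 1), (7, 0), (7, 1)]
Unfold 2 (reflect across v@2): 12 holes -> [(4, 0), (4, 1), (4, 2), (4, 3), (5, 1), (5, 2), (6, 1), (6, 2), (7, 0), (7, 1), (7, 2), (7, 3)]
Unfold 3 (reflect across h@4): 24 holes -> [(0, 0), (0, 1), (0, 2), (0, 3), (1, 1), (1, 2), (2, 1), (2, 2), (3, 0), (3, 1), (3, 2), (3, 3), (4, 0), (4, 1), (4, 2), (4, 3), (5, 1), (5, 2), (6, 1), (6, 2), (7, 0), (7, 1), (7, 2), (7, 3)]
Unfold 4 (reflect across v@4): 48 holes -> [(0, 0), (0, 1), (0, 2), (0, 3), (0, 4), (0, 5), (0, 6), (0, 7), (1, 1), (1, 2), (1, 5), (1, 6), (2, 1), (2, 2), (2, 5), (2, 6), (3, 0), (3, 1), (3, 2), (3, 3), (3, 4), (3, 5), (3, 6), (3, 7), (4, 0), (4, 1), (4, 2), (4, 3), (4, 4), (4, 5), (4, 6), (4, 7), (5, 1), (5, 2), (5, 5), (5, 6), (6, 1), (6, 2), (6, 5), (6, 6), (7, 0), (7, 1), (7, 2), (7, 3), (7, 4), (7, 5), (7, 6), (7, 7)]
Unfold 5 (reflect across v@8): 96 holes -> [(0, 0), (0, 1), (0, 2), (0, 3), (0, 4), (0, 5), (0, 6), (0, 7), (0, 8), (0, 9), (0, 10), (0, 11), (0, 12), (0, 13), (0, 14), (0, 15), (1, 1), (1, 2), (1, 5), (1, 6), (1, 9), (1, 10), (1, 13), (1, 14), (2, 1), (2, 2), (2, 5), (2, 6), (2, 9), (2, 10), (2, 13), (2, 14), (3, 0), (3, 1), (3, 2), (3, 3), (3, 4), (3, 5), (3, 6), (3, 7), (3, 8), (3, 9), (3, 10), (3, 11), (3, 12), (3, 13), (3, 14), (3, 15), (4, 0), (4, 1), (4, 2), (4, 3), (4, 4), (4, 5), (4, 6), (4, 7), (4, 8), (4, 9), (4, 10), (4, 11), (4, 12), (4, 13), (4, 14), (4, 15), (5, 1), (5, 2), (5, 5), (5, 6), (5, 9), (5, 10), (5, 13), (5, 14), (6, 1), (6, 2), (6, 5), (6, 6), (6, 9), (6, 10), (6, 13), (6, 14), (7, 0), (7, 1), (7, 2), (7, 3), (7, 4), (7, 5), (7, 6), (7, 7), (7, 8), (7, 9), (7, 10), (7, 11), (7, 12), (7, 13), (7, 14), (7, 15)]
Holes: [(0, 0), (0, 1), (0, 2), (0, 3), (0, 4), (0, 5), (0, 6), (0, 7), (0, 8), (0, 9), (0, 10), (0, 11), (0, 12), (0, 13), (0, 14), (0, 15), (1, 1), (1, 2), (1, 5), (1, 6), (1, 9), (1, 10), (1, 13), (1, 14), (2, 1), (2, 2), (2, 5), (2, 6), (2, 9), (2, 10), (2, 13), (2, 14), (3, 0), (3, 1), (3, 2), (3, 3), (3, 4), (3, 5), (3, 6), (3, 7), (3, 8), (3, 9), (3, 10), (3, 11), (3, 12), (3, 13), (3, 14), (3, 15), (4, 0), (4, 1), (4, 2), (4, 3), (4, 4), (4, 5), (4, 6), (4, 7), (4, 8), (4, 9), (4, 10), (4, 11), (4, 12), (4, 13), (4, 14), (4, 15), (5, 1), (5, 2), (5, 5), (5, 6), (5, 9), (5, 10), (5, 13), (5, 14), (6, 1), (6, 2), (6, 5), (6, 6), (6, 9), (6, 10), (6, 13), (6, 14), (7, 0), (7, 1), (7, 2), (7, 3), (7, 4), (7, 5), (7, 6), (7, 7), (7, 8), (7, 9), (7, 10), (7, 11), (7, 12), (7, 13), (7, 14), (7, 15)]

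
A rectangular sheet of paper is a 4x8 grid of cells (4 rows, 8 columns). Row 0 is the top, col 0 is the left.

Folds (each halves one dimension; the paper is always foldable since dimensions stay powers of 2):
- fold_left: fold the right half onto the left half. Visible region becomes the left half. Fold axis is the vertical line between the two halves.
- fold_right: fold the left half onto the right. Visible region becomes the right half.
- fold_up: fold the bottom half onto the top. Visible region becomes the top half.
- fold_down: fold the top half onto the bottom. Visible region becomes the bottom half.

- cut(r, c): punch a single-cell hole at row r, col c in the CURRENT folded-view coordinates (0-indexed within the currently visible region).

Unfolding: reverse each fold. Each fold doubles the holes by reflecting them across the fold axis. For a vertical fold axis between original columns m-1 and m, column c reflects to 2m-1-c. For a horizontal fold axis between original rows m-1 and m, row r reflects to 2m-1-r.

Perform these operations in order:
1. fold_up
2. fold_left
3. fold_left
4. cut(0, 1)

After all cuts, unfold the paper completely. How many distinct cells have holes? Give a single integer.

Answer: 8

Derivation:
Op 1 fold_up: fold axis h@2; visible region now rows[0,2) x cols[0,8) = 2x8
Op 2 fold_left: fold axis v@4; visible region now rows[0,2) x cols[0,4) = 2x4
Op 3 fold_left: fold axis v@2; visible region now rows[0,2) x cols[0,2) = 2x2
Op 4 cut(0, 1): punch at orig (0,1); cuts so far [(0, 1)]; region rows[0,2) x cols[0,2) = 2x2
Unfold 1 (reflect across v@2): 2 holes -> [(0, 1), (0, 2)]
Unfold 2 (reflect across v@4): 4 holes -> [(0, 1), (0, 2), (0, 5), (0, 6)]
Unfold 3 (reflect across h@2): 8 holes -> [(0, 1), (0, 2), (0, 5), (0, 6), (3, 1), (3, 2), (3, 5), (3, 6)]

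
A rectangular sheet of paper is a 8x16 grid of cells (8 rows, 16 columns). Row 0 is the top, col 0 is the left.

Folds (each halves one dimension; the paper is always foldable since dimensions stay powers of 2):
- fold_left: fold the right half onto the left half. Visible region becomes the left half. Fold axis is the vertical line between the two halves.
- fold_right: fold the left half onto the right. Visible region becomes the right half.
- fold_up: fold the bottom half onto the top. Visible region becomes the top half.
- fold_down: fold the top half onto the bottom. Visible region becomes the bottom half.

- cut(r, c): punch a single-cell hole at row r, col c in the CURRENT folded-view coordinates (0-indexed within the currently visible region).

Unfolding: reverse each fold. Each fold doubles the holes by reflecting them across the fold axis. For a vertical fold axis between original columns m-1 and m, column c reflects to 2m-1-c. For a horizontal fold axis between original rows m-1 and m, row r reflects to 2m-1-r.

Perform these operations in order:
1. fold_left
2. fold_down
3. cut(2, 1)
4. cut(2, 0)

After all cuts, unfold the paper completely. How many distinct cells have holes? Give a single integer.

Answer: 8

Derivation:
Op 1 fold_left: fold axis v@8; visible region now rows[0,8) x cols[0,8) = 8x8
Op 2 fold_down: fold axis h@4; visible region now rows[4,8) x cols[0,8) = 4x8
Op 3 cut(2, 1): punch at orig (6,1); cuts so far [(6, 1)]; region rows[4,8) x cols[0,8) = 4x8
Op 4 cut(2, 0): punch at orig (6,0); cuts so far [(6, 0), (6, 1)]; region rows[4,8) x cols[0,8) = 4x8
Unfold 1 (reflect across h@4): 4 holes -> [(1, 0), (1, 1), (6, 0), (6, 1)]
Unfold 2 (reflect across v@8): 8 holes -> [(1, 0), (1, 1), (1, 14), (1, 15), (6, 0), (6, 1), (6, 14), (6, 15)]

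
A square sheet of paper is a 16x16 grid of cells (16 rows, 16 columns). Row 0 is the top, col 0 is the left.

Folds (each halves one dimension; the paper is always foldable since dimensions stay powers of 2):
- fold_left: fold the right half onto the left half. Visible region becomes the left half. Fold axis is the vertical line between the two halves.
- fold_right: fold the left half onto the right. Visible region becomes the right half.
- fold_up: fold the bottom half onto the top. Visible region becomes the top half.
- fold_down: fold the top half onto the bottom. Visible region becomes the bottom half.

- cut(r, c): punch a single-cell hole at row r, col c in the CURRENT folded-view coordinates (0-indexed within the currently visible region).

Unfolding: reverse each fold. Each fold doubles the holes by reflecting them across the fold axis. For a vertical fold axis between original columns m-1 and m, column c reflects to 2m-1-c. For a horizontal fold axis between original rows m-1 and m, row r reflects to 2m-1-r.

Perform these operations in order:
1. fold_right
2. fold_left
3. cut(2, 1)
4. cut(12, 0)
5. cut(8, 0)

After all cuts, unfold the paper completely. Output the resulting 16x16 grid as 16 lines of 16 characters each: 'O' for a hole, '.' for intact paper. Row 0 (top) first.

Answer: ................
................
.O....O..O....O.
................
................
................
................
................
O......OO......O
................
................
................
O......OO......O
................
................
................

Derivation:
Op 1 fold_right: fold axis v@8; visible region now rows[0,16) x cols[8,16) = 16x8
Op 2 fold_left: fold axis v@12; visible region now rows[0,16) x cols[8,12) = 16x4
Op 3 cut(2, 1): punch at orig (2,9); cuts so far [(2, 9)]; region rows[0,16) x cols[8,12) = 16x4
Op 4 cut(12, 0): punch at orig (12,8); cuts so far [(2, 9), (12, 8)]; region rows[0,16) x cols[8,12) = 16x4
Op 5 cut(8, 0): punch at orig (8,8); cuts so far [(2, 9), (8, 8), (12, 8)]; region rows[0,16) x cols[8,12) = 16x4
Unfold 1 (reflect across v@12): 6 holes -> [(2, 9), (2, 14), (8, 8), (8, 15), (12, 8), (12, 15)]
Unfold 2 (reflect across v@8): 12 holes -> [(2, 1), (2, 6), (2, 9), (2, 14), (8, 0), (8, 7), (8, 8), (8, 15), (12, 0), (12, 7), (12, 8), (12, 15)]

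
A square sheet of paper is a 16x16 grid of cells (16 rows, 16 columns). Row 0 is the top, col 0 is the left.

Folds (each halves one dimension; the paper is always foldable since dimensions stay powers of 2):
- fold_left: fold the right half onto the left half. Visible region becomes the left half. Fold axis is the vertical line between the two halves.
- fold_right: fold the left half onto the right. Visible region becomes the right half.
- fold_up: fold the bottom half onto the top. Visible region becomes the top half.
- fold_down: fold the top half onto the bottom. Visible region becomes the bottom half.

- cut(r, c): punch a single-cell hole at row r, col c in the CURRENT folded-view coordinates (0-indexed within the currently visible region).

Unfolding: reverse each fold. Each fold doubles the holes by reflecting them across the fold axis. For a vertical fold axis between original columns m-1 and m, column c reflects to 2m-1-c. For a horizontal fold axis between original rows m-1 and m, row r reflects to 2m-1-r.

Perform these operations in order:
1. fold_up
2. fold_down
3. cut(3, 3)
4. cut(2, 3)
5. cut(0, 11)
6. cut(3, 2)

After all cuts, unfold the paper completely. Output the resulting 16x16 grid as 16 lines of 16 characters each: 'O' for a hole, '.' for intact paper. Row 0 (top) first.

Op 1 fold_up: fold axis h@8; visible region now rows[0,8) x cols[0,16) = 8x16
Op 2 fold_down: fold axis h@4; visible region now rows[4,8) x cols[0,16) = 4x16
Op 3 cut(3, 3): punch at orig (7,3); cuts so far [(7, 3)]; region rows[4,8) x cols[0,16) = 4x16
Op 4 cut(2, 3): punch at orig (6,3); cuts so far [(6, 3), (7, 3)]; region rows[4,8) x cols[0,16) = 4x16
Op 5 cut(0, 11): punch at orig (4,11); cuts so far [(4, 11), (6, 3), (7, 3)]; region rows[4,8) x cols[0,16) = 4x16
Op 6 cut(3, 2): punch at orig (7,2); cuts so far [(4, 11), (6, 3), (7, 2), (7, 3)]; region rows[4,8) x cols[0,16) = 4x16
Unfold 1 (reflect across h@4): 8 holes -> [(0, 2), (0, 3), (1, 3), (3, 11), (4, 11), (6, 3), (7, 2), (7, 3)]
Unfold 2 (reflect across h@8): 16 holes -> [(0, 2), (0, 3), (1, 3), (3, 11), (4, 11), (6, 3), (7, 2), (7, 3), (8, 2), (8, 3), (9, 3), (11, 11), (12, 11), (14, 3), (15, 2), (15, 3)]

Answer: ..OO............
...O............
................
...........O....
...........O....
................
...O............
..OO............
..OO............
...O............
................
...........O....
...........O....
................
...O............
..OO............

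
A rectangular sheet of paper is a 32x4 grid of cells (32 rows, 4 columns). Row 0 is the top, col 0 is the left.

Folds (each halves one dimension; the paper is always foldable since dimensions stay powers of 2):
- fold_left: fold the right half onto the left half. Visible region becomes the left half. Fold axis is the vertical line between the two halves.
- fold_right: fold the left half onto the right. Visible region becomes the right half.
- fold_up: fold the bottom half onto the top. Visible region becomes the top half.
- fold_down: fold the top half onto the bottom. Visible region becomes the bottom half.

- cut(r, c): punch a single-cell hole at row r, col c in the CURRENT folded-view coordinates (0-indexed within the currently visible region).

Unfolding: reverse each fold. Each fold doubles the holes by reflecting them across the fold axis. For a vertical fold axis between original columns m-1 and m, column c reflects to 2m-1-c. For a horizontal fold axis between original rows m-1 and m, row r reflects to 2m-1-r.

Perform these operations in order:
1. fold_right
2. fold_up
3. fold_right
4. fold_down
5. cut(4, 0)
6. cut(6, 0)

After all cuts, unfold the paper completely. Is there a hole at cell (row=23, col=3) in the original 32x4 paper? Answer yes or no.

Op 1 fold_right: fold axis v@2; visible region now rows[0,32) x cols[2,4) = 32x2
Op 2 fold_up: fold axis h@16; visible region now rows[0,16) x cols[2,4) = 16x2
Op 3 fold_right: fold axis v@3; visible region now rows[0,16) x cols[3,4) = 16x1
Op 4 fold_down: fold axis h@8; visible region now rows[8,16) x cols[3,4) = 8x1
Op 5 cut(4, 0): punch at orig (12,3); cuts so far [(12, 3)]; region rows[8,16) x cols[3,4) = 8x1
Op 6 cut(6, 0): punch at orig (14,3); cuts so far [(12, 3), (14, 3)]; region rows[8,16) x cols[3,4) = 8x1
Unfold 1 (reflect across h@8): 4 holes -> [(1, 3), (3, 3), (12, 3), (14, 3)]
Unfold 2 (reflect across v@3): 8 holes -> [(1, 2), (1, 3), (3, 2), (3, 3), (12, 2), (12, 3), (14, 2), (14, 3)]
Unfold 3 (reflect across h@16): 16 holes -> [(1, 2), (1, 3), (3, 2), (3, 3), (12, 2), (12, 3), (14, 2), (14, 3), (17, 2), (17, 3), (19, 2), (19, 3), (28, 2), (28, 3), (30, 2), (30, 3)]
Unfold 4 (reflect across v@2): 32 holes -> [(1, 0), (1, 1), (1, 2), (1, 3), (3, 0), (3, 1), (3, 2), (3, 3), (12, 0), (12, 1), (12, 2), (12, 3), (14, 0), (14, 1), (14, 2), (14, 3), (17, 0), (17, 1), (17, 2), (17, 3), (19, 0), (19, 1), (19, 2), (19, 3), (28, 0), (28, 1), (28, 2), (28, 3), (30, 0), (30, 1), (30, 2), (30, 3)]
Holes: [(1, 0), (1, 1), (1, 2), (1, 3), (3, 0), (3, 1), (3, 2), (3, 3), (12, 0), (12, 1), (12, 2), (12, 3), (14, 0), (14, 1), (14, 2), (14, 3), (17, 0), (17, 1), (17, 2), (17, 3), (19, 0), (19, 1), (19, 2), (19, 3), (28, 0), (28, 1), (28, 2), (28, 3), (30, 0), (30, 1), (30, 2), (30, 3)]

Answer: no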